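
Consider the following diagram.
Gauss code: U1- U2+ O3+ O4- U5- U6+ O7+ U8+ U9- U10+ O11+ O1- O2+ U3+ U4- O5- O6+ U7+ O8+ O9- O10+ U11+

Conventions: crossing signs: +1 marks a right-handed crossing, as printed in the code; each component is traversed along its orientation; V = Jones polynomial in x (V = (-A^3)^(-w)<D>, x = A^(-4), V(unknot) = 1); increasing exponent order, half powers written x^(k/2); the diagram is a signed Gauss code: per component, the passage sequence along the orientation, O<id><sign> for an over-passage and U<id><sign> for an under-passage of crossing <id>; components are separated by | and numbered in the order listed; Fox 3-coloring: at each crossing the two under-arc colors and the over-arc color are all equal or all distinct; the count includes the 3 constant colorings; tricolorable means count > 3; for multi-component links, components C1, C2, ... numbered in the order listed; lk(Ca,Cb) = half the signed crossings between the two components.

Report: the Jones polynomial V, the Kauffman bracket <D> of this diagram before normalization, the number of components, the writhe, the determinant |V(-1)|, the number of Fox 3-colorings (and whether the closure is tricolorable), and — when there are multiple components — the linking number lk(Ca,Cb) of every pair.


V(x) = x + x^3 - x^4
bracket: A^-7 - A^-3 - A^5, w = +3
1 component, writhe +3, over 11 crossings
det 3, colorings 9 of 3^11 — tricolorable
observation: w = +3 (over 11 crossings) is diagram-only; (-A^3)^(-3) removes it from V


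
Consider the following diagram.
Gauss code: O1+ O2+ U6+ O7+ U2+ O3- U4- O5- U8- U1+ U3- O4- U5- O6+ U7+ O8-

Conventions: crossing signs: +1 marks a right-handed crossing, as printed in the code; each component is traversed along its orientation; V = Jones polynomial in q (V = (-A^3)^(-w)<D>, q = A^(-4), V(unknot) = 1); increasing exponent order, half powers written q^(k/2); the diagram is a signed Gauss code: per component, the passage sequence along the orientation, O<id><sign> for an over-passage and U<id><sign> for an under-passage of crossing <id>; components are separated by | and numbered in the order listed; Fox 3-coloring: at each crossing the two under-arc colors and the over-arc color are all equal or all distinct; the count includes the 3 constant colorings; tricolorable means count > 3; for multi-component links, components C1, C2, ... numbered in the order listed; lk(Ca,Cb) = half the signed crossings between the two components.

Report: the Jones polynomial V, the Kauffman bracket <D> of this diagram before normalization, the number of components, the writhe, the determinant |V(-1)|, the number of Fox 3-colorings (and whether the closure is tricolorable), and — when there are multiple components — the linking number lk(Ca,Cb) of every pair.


Jones polynomial: V(q) = -q^-3 + q^-2 - q^-1 + 3 - q + q^2 - q^3
<D> = -A^-12 + A^-8 - A^-4 + 3 - A^4 + A^8 - A^12; writhe 0
components 1, writhe 0 (8 crossings)
3-colorings: 27 of 3^8, det 9 — tricolorable
note: V is palindromic (span 6, det 9): q -> 1/q fixes it; necessary, not sufficient, for amphichirality


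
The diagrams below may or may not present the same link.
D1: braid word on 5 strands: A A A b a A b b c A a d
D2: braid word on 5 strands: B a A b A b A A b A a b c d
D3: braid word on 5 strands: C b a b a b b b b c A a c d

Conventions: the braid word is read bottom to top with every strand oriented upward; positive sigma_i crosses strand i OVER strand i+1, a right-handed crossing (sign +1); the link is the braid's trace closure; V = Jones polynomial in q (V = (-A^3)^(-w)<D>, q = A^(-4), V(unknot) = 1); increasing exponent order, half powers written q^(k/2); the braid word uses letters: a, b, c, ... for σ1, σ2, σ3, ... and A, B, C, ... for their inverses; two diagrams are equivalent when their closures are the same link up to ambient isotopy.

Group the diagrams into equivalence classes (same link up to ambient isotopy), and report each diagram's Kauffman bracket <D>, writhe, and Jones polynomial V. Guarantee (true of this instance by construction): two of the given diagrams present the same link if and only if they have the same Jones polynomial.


classes: {D1} | {D2} | {D3}
V(D1) = -q^-3 + q^-2 - q^-1 + 3 - q + q^2 - q^3  [12 crossings, <D> = -A^-6 + A^-2 - A^2 + 3A^6 - A^10 + A^14 - A^18, w = +2]
V(D2) = -q^-3 + 2q^-2 - 2q^-1 + 3 - 2q + 2q^2 - q^3  [14 crossings, <D> = -A^-6 + 2A^-2 - 2A^2 + 3A^6 - 2A^10 + 2A^14 - A^18, w = +2]
V(D3) = q^3 + q^5 - q^6 + q^7 - q^8 + q^9 - q^10  (w +10, c 14, <D> = -A^-10 + A^-6 - A^-2 + A^2 - A^6 + A^10 + A^18)
insight: 3 values of V(q) split the 3 diagrams


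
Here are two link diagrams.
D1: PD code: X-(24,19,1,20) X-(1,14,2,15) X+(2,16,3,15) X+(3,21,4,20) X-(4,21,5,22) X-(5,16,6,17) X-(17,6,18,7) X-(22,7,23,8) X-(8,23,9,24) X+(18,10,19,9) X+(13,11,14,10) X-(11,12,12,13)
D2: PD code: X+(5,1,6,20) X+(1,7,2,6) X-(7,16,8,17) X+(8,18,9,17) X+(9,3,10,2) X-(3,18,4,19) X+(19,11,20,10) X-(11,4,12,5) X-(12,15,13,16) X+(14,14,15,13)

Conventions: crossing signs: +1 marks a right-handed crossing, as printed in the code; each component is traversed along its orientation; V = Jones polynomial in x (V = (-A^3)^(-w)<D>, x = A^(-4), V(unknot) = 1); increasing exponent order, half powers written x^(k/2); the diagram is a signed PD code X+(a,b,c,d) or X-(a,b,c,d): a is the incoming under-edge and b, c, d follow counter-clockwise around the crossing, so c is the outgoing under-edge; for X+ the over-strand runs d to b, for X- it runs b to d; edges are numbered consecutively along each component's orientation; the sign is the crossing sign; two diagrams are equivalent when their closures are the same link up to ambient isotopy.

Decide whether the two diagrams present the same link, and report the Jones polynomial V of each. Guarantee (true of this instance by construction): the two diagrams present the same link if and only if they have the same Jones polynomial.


equivalent: no
V(D1) = -x^-6 + x^-5 - x^-4 + 2x^-3 - x^-2 + x^-1  (w -4, c 12, <D> = A^-8 - A^-4 + 2 - A^4 + A^8 - A^12)
V(D2) = x^-1 - 1 + 2x - 2x^2 + 2x^3 - 2x^4 + x^5  (w +2, c 10, <D> = A^-14 - 2A^-10 + 2A^-6 - 2A^-2 + 2A^2 - A^6 + A^10)
why: comparing 2 Jones polynomials yields 2 groups


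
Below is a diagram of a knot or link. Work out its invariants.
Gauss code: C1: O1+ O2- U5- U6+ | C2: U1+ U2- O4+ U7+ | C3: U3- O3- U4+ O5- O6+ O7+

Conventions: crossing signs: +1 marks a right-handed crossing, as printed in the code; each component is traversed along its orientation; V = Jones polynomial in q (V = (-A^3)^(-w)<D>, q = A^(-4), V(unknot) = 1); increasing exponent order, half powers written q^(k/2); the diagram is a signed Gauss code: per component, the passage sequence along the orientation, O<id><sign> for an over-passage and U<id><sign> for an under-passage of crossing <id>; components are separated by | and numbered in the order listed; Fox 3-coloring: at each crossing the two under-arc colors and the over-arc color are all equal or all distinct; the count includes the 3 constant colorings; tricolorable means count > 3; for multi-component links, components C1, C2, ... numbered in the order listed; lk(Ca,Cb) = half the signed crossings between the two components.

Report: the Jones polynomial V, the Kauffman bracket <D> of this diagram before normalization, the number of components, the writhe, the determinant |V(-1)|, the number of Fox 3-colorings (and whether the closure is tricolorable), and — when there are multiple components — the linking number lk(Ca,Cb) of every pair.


V(q) = 1 + q + q^2 + q^3
bracket: -A^-9 - A^-5 - A^-1 - A^3, w = +1
3 components, writhe +1, over 7 crossings
lk(C1,C2) = 0
linking number lk(C1,C3) = 0
lk(C2,C3): +1
det 0, colorings 9 of 3^7 — tricolorable
observation: |V(-1)| = 0: so tricolorable, since 3 divides 0


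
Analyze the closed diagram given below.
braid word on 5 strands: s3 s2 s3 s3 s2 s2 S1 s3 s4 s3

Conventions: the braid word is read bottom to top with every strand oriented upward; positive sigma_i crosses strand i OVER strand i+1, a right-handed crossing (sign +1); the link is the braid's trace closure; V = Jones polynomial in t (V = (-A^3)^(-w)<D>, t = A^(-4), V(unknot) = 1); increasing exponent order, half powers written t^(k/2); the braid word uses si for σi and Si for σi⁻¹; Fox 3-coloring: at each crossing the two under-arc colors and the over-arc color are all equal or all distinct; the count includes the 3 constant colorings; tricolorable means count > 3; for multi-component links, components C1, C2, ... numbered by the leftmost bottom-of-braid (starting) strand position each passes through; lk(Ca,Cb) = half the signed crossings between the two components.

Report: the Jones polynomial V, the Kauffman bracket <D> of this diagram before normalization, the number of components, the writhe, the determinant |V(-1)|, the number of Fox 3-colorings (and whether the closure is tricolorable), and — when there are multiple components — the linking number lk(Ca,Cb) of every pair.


V = t^3 + t^5 - t^8
<D> = -A^-8 + A^4 + A^12 (w = +8)
1 component over 10 crossings, w = +8
9 Fox colorings among 3^10, |V(-1)| = 3: tricolorable
why: the span of V is 5, forcing >= 5 crossings in any diagram


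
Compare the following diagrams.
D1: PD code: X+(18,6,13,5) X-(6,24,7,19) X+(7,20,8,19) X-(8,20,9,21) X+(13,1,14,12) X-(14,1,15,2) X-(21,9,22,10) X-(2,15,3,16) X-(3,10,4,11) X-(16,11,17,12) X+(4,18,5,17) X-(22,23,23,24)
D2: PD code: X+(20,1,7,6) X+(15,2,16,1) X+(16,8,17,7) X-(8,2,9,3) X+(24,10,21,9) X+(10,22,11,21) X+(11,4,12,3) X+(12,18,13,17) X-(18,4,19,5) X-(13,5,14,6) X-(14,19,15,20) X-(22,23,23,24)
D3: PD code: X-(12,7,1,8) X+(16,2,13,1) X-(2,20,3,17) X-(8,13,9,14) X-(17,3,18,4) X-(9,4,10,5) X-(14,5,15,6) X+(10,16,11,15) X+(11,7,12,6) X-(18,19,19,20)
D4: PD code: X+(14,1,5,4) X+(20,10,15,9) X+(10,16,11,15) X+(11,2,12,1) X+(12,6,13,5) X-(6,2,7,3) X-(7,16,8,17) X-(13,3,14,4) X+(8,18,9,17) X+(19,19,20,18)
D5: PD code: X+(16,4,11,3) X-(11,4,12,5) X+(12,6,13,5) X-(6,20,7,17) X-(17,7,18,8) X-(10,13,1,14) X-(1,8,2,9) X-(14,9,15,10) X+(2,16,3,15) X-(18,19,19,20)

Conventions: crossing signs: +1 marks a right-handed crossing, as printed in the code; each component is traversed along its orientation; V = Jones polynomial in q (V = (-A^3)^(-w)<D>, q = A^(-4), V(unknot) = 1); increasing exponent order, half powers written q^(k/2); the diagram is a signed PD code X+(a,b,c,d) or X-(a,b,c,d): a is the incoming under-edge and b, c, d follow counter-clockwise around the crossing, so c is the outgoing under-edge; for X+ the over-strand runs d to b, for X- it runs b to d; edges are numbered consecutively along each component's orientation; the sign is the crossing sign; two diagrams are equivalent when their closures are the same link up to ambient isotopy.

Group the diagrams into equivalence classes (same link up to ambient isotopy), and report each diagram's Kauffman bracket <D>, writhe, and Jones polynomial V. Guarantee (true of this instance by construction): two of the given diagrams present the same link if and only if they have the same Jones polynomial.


grouping into links: {D1, D3, D5} | {D2, D4}
V(D1) = q^-3 + q^-2 + q^-1 + 1  (w -4, c 12, <D> = A^-12 + A^-8 + A^-4 + 1)
D2 (bracket A^-6 + A^-2 + A^2 + A^6; 12 crossings at w = +2): V = 1 + q + q^2 + q^3
V(D3) = q^-3 + q^-2 + q^-1 + 1  (w -4, c 10, <D> = A^-12 + A^-8 + A^-4 + 1)
V(D4) = 1 + q + q^2 + q^3  (w +4, c 10, <D> = 1 + A^4 + A^8 + A^12)
D5 (bracket A^-12 + A^-8 + A^-4 + 1; 10 crossings at w = -4): V = q^-3 + q^-2 + q^-1 + 1
why: 2 values of V(q) split the 5 diagrams


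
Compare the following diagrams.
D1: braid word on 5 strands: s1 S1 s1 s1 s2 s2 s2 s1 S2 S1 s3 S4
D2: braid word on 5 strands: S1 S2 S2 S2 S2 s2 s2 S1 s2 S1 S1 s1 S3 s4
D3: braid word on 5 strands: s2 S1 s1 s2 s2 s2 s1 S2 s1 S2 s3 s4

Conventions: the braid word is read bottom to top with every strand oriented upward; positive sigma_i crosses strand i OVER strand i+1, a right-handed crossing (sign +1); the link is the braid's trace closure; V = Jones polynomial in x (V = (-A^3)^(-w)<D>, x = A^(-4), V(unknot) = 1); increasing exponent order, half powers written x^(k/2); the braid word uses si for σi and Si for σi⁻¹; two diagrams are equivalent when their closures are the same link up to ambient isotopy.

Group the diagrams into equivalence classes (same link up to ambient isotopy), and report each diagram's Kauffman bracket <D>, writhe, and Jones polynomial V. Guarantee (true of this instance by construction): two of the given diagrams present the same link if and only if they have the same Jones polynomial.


equivalence classes: {D1, D3} | {D2}
D1 (bracket -A^-12 + A^-8 - A^-4 + 2 - A^4 + A^8; 12 crossings at w = +4): V = x - x^2 + 2x^3 - x^4 + x^5 - x^6
D2 (bracket A^-8 - A^-4 + 2 - A^4 + A^8 - A^12; 14 crossings at w = -4): V = -x^-6 + x^-5 - x^-4 + 2x^-3 - x^-2 + x^-1
V(D3) = x - x^2 + 2x^3 - x^4 + x^5 - x^6  [12 crossings, <D> = -A^-6 + A^-2 - A^2 + 2A^6 - A^10 + A^14, w = +6]
key observation: 2 classes among 3 diagrams; unequal V(x) rules out equality


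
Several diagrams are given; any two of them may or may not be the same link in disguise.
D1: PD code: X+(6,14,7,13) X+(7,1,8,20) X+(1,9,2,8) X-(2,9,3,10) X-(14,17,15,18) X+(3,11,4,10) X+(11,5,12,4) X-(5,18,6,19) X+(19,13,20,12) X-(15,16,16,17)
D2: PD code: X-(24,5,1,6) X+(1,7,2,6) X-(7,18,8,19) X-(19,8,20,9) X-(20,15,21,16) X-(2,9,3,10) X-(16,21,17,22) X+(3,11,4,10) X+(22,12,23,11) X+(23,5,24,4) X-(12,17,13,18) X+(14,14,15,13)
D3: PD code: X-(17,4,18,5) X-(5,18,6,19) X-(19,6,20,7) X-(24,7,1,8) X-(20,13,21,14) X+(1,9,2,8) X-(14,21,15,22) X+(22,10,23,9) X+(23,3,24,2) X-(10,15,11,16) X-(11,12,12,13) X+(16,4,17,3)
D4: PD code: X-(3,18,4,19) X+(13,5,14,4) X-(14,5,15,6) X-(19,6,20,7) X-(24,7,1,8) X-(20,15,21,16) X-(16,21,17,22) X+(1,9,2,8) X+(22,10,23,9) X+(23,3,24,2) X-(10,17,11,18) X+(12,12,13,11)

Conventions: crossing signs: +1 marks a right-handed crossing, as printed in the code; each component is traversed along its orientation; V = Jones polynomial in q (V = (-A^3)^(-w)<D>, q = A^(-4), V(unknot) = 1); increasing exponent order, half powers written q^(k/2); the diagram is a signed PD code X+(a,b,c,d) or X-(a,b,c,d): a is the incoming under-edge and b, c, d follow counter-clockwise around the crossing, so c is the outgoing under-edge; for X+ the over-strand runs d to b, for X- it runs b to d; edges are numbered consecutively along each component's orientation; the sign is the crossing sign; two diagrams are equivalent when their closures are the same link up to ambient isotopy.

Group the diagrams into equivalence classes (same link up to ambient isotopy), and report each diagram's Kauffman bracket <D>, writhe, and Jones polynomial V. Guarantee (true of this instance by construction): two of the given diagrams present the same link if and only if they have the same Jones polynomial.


equivalence classes: {D1} | {D2, D3, D4}
D1 (bracket -A^-10 + A^-6 + A^2; 10 crossings at w = +2): V = q + q^3 - q^4
V(D2) = -q^-6 + q^-5 - q^-4 + 2q^-3 - q^-2 + q^-1  (w -2, c 12, <D> = A^-2 - A^2 + 2A^6 - A^10 + A^14 - A^18)
V(D3) = -q^-6 + q^-5 - q^-4 + 2q^-3 - q^-2 + q^-1  (w -4, c 12, <D> = A^-8 - A^-4 + 2 - A^4 + A^8 - A^12)
V(D4) = -q^-6 + q^-5 - q^-4 + 2q^-3 - q^-2 + q^-1  (w -2, c 12, <D> = A^-2 - A^2 + 2A^6 - A^10 + A^14 - A^18)
key observation: 2 values of V(q) split the 4 diagrams


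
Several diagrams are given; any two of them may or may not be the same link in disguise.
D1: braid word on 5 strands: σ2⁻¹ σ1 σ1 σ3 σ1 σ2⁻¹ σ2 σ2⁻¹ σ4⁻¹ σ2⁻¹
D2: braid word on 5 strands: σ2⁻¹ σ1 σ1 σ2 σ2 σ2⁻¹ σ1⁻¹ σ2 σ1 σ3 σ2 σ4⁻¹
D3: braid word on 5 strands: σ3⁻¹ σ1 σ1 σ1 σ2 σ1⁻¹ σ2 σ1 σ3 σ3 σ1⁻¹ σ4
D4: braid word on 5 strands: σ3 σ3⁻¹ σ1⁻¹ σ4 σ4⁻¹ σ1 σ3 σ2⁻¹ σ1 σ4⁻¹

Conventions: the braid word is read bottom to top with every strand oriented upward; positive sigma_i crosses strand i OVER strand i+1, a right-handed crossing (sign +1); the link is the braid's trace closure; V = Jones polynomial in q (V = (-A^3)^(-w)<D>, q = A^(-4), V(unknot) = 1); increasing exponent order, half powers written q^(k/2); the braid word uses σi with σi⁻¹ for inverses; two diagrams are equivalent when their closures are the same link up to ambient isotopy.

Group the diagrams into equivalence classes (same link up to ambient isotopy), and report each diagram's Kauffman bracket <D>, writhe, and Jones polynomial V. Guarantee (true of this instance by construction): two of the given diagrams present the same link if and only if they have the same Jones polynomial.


classes: {D1} | {D2, D3} | {D4}
V(D1) = -q^-3 + q^-2 - q^-1 + 3 - q + q^2 - q^3  [10 crossings, <D> = -A^-12 + A^-8 - A^-4 + 3 - A^4 + A^8 - A^12, w = 0]
D2 (bracket -A^-12 + A^-8 - A^-4 + 2 - A^4 + A^8; 12 crossings at w = +4): V = q - q^2 + 2q^3 - q^4 + q^5 - q^6
V(D3) = q - q^2 + 2q^3 - q^4 + q^5 - q^6  (w +6, c 12, <D> = -A^-6 + A^-2 - A^2 + 2A^6 - A^10 + A^14)
V(D4) = 1  (w 0, c 10, <D> = 1)
note: comparing 4 Jones polynomials yields 3 groups


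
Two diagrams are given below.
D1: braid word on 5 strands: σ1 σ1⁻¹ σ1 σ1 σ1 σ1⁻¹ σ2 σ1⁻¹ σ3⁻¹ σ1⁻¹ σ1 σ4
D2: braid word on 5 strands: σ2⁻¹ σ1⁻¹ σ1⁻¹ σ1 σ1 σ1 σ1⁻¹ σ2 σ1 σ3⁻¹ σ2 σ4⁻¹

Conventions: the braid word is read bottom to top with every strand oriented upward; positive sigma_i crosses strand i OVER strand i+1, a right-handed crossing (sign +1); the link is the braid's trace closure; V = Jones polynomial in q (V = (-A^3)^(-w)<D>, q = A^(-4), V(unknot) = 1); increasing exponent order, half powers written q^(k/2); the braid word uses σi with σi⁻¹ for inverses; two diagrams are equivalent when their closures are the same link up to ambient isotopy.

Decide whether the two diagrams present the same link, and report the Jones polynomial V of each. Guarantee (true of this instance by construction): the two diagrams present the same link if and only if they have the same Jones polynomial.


equivalent: yes
V(D1) = 1  (w +2, c 12, <D> = A^6)
D2 (bracket 1; 12 crossings at w = 0): V = 1
why: all 2 diagrams share one V(q), hence one class


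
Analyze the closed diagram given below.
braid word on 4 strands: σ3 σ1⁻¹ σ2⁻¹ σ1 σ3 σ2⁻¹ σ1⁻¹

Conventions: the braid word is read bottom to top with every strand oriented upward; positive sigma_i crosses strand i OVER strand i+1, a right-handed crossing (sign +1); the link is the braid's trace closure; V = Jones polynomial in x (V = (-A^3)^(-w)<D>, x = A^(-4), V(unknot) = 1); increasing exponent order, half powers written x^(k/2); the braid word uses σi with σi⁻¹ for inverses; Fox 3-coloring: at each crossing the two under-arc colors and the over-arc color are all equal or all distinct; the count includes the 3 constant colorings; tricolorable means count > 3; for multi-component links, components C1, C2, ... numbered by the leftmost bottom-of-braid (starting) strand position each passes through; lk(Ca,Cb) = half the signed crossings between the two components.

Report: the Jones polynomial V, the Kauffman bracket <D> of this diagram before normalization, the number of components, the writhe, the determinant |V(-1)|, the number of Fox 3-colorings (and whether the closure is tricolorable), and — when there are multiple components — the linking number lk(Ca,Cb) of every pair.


Jones polynomial: V(x) = x^-4 - x^-3 + x^-2 - 2x^-1 + 2 - x + x^2
<D> = -A^-11 + A^-7 - 2A^-3 + 2A - A^5 + A^9 - A^13; writhe -1
components 1, writhe -1 (7 crossings)
3-colorings: 9 of 3^7, det 9 — tricolorable
note: det 9 = |V(-1)|; divisible by 3, so tricolorable


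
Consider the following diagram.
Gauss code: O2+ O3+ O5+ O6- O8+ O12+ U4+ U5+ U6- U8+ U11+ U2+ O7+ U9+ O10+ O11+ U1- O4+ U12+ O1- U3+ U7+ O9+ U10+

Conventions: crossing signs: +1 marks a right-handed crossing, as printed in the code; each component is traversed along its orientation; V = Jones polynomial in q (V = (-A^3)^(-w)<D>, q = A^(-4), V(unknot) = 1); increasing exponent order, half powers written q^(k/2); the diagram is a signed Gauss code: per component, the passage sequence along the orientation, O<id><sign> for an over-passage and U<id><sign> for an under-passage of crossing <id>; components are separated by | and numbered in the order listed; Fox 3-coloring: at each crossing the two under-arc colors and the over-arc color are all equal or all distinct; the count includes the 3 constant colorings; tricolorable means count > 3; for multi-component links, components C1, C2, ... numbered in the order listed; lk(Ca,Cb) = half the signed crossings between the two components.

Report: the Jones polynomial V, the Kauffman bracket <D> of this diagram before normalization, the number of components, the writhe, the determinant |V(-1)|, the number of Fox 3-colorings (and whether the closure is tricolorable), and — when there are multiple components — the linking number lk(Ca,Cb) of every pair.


V = q^2 - q^3 + 2q^4 - 2q^5 + 3q^6 - 2q^7 + q^8 - q^9
<D> = -A^-12 + A^-8 - 2A^-4 + 3 - 2A^4 + 2A^8 - A^12 + A^16 (w = +8)
1 component over 12 crossings, w = +8
3 Fox colorings among 3^12, |V(-1)| = 13: not tricolorable
why: the span of V is 7, forcing >= 7 crossings in any diagram


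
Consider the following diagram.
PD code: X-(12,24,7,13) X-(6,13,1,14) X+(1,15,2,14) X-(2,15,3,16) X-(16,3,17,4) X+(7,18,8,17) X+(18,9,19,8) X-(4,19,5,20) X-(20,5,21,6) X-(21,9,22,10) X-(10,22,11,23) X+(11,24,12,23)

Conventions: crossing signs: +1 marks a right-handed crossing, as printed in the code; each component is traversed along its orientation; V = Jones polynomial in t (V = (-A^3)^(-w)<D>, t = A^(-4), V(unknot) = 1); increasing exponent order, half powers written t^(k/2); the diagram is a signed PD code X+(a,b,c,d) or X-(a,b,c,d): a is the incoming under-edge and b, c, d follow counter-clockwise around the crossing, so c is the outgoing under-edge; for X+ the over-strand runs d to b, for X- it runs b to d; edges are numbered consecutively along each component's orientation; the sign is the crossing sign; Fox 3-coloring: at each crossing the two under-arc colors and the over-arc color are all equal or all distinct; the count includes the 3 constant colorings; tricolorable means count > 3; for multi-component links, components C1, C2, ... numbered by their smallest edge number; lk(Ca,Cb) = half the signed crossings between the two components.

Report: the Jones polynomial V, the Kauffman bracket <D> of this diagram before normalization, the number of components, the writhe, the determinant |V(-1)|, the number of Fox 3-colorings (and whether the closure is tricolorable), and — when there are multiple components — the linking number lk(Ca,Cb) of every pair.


Jones polynomial: V(t) = t^-7 - 2t^-6 + 3t^-5 - 2t^-4 + 4t^-3 - 2t^-2 + 2t^-1
<D> = 2A^-8 - 2A^-4 + 4 - 2A^4 + 3A^8 - 2A^12 + A^16; writhe -4
components 3, writhe -4 (12 crossings)
linking number lk(C1,C2) = 0
lk(C1,C3): -2
lk(C2,C3) = 0
3-colorings: 3 of 3^12, det 16 — not tricolorable
note: det 16 = |V(-1)|; not divisible by 3, so not tricolorable


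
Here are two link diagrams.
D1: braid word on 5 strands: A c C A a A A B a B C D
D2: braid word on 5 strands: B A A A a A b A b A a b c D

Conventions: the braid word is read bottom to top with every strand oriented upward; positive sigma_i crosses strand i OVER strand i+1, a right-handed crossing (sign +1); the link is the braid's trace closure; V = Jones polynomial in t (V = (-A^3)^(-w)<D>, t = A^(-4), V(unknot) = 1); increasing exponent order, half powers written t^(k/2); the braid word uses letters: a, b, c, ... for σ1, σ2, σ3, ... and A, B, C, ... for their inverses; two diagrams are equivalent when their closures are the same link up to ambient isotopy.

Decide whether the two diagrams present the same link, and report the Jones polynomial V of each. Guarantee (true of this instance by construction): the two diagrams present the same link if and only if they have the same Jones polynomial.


equivalent: no
D1 (bracket A^-14 - A^-10 + 2A^-6 - A^-2 + A^2 - A^6; 12 crossings at w = -6): V = -t^-6 + t^-5 - t^-4 + 2t^-3 - t^-2 + t^-1
V(D2) = t^-5 - 2t^-4 + 2t^-3 - 2t^-2 + 2t^-1 - 1 + t  (w -2, c 14, <D> = A^-10 - A^-6 + 2A^-2 - 2A^2 + 2A^6 - 2A^10 + A^14)
key observation: 2 values of V(t) split the 2 diagrams


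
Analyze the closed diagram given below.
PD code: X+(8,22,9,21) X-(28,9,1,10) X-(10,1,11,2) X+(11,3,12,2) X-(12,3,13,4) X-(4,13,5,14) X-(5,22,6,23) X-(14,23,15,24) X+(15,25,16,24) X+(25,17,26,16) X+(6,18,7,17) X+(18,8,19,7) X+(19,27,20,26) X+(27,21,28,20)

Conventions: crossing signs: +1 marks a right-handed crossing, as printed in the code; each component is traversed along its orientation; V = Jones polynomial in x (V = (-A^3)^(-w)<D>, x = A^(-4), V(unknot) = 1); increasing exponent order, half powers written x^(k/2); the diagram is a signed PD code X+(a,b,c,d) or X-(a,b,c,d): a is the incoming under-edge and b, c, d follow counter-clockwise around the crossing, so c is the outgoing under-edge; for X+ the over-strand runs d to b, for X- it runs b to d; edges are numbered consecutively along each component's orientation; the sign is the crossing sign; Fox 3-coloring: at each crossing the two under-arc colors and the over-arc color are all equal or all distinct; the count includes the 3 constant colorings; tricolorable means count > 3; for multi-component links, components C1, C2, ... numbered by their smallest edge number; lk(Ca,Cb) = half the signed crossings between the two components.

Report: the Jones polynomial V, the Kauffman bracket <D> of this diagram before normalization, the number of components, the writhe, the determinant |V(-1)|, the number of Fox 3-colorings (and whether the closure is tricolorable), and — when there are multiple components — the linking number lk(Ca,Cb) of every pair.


Jones polynomial: V(x) = -x^-1 + 2 - x + 2x^2 - x^3 + x^4 - x^5
<D> = -A^-14 + A^-10 - A^-6 + 2A^-2 - A^2 + 2A^6 - A^10; writhe +2
components 1, writhe +2 (14 crossings)
3-colorings: 9 of 3^14, det 9 — tricolorable
note: |V(-1)| = 9: so tricolorable, since 3 divides 9


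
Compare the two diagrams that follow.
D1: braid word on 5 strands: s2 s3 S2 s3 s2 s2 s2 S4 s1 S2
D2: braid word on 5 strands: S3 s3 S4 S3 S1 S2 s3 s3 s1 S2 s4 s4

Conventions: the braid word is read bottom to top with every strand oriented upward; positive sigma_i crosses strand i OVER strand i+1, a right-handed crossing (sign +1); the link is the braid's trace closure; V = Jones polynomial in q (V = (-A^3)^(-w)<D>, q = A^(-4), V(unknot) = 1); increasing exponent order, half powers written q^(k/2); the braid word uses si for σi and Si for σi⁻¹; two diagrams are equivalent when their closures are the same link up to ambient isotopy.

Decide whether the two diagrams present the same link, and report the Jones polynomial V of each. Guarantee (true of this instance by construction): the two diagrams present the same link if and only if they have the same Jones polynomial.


same link: no
V(D1) = q - q^2 + 2q^3 - q^4 + q^5 - q^6  [10 crossings, <D> = -A^-12 + A^-8 - A^-4 + 2 - A^4 + A^8, w = +4]
D2 (bracket 1; 12 crossings at w = 0): V = 1
note: V(q) takes 2 values over 2 diagrams, fixing the grouping


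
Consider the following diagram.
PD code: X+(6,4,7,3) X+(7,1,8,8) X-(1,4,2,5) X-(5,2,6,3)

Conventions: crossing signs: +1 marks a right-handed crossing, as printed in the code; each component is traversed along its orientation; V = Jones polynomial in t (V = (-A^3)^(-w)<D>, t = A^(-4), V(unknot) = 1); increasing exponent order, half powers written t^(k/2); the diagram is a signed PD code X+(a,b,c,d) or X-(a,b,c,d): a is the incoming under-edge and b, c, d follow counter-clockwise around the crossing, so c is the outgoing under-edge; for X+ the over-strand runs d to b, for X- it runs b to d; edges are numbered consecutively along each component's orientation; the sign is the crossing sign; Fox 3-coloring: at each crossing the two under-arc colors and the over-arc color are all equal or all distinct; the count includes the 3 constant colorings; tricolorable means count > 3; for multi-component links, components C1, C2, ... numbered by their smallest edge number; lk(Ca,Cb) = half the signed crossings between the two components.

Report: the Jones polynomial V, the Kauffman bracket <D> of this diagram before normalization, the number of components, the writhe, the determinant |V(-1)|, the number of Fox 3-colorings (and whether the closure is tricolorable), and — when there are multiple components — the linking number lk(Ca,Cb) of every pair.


V = 1
<D> = 1 (w = 0)
1 component over 4 crossings, w = 0
3 Fox colorings among 3^4, |V(-1)| = 1: not tricolorable
why: det 1 = |V(-1)|; not divisible by 3, so not tricolorable


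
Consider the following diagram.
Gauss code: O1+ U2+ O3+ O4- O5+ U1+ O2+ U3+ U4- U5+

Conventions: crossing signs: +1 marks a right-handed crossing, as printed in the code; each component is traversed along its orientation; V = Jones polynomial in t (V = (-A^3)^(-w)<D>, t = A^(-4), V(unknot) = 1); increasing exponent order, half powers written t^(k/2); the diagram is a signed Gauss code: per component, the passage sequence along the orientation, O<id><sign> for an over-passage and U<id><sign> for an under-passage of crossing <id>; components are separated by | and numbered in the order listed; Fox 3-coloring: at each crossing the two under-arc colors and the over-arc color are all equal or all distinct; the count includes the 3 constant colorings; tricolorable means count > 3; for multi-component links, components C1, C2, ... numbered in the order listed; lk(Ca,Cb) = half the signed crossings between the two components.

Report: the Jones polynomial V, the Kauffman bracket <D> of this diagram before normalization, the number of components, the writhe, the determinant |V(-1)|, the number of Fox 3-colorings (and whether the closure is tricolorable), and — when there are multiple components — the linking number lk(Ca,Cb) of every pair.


V = t + t^3 - t^4
<D> = A^-7 - A^-3 - A^5 (w = +3)
1 component over 5 crossings, w = +3
9 Fox colorings among 3^5, |V(-1)| = 3: tricolorable
why: w = +3 (over 5 crossings) is diagram-only; (-A^3)^(-3) removes it from V


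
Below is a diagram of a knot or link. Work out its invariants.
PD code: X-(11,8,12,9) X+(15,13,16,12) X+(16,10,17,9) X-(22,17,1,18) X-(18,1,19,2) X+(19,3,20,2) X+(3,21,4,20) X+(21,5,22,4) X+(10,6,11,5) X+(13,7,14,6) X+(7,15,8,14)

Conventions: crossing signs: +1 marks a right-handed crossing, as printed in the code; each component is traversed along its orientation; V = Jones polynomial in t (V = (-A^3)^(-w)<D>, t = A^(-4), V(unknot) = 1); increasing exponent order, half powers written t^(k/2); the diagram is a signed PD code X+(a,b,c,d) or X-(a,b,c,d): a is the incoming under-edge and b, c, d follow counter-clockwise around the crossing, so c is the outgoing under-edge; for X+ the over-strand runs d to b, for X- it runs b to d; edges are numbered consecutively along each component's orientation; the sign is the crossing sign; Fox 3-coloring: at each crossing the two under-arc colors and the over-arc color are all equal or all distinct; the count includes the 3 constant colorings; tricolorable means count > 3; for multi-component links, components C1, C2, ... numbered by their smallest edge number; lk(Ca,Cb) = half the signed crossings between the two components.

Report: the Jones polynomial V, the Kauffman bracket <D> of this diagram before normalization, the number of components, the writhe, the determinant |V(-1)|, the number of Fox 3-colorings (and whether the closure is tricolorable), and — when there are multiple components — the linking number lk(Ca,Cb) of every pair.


V = t - t^2 + 2t^3 - t^4 + t^5 - t^6
<D> = A^-9 - A^-5 + A^-1 - 2A^3 + A^7 - A^11 (w = +5)
1 component over 11 crossings, w = +5
3 Fox colorings among 3^11, |V(-1)| = 7: not tricolorable
why: w = +5 (over 11 crossings) is diagram-only; (-A^3)^(-5) removes it from V


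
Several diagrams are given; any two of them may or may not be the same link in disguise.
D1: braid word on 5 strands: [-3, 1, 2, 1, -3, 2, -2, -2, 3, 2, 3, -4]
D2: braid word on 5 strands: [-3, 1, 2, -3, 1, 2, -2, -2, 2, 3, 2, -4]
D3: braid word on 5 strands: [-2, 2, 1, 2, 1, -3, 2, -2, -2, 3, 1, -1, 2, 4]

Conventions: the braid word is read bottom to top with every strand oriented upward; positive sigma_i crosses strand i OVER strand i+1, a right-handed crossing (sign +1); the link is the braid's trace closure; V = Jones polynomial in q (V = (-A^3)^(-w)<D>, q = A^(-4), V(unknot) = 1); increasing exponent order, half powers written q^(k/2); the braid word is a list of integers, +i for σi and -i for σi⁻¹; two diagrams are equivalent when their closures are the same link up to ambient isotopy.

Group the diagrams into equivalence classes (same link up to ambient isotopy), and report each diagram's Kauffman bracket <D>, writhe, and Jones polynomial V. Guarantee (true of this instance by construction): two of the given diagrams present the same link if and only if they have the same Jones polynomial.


grouping into links: {D1, D2, D3}
V(D1) = q + q^3 - q^4  (w +2, c 12, <D> = -A^-10 + A^-6 + A^2)
V(D2) = q + q^3 - q^4  [12 crossings, <D> = -A^-10 + A^-6 + A^2, w = +2]
D3 (bracket -A^-4 + 1 + A^8; 14 crossings at w = +4): V = q + q^3 - q^4
why: one V(q) for all 3 diagrams — one class (guaranteed)


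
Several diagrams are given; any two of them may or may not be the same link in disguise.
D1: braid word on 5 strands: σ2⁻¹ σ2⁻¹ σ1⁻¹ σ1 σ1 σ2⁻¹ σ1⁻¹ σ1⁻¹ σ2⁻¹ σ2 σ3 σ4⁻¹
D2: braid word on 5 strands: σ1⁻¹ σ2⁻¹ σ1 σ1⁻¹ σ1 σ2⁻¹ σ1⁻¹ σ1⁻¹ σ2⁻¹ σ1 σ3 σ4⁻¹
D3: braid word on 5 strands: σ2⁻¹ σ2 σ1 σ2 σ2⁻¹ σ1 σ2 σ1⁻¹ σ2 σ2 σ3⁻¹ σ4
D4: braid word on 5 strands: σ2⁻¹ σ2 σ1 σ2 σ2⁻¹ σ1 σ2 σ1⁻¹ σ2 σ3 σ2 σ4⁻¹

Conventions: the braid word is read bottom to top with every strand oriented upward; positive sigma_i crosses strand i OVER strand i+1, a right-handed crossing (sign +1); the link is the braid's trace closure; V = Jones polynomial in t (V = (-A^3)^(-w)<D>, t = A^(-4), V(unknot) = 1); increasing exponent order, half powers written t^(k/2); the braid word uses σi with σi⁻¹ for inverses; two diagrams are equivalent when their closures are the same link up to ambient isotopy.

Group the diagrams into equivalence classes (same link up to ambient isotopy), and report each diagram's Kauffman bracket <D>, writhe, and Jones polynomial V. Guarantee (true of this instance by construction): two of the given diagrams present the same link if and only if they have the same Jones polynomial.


grouping into links: {D1, D2} | {D3, D4}
V(D1) = -t^-6 + t^-5 - t^-4 + 2t^-3 - t^-2 + t^-1  (w -4, c 12, <D> = A^-8 - A^-4 + 2 - A^4 + A^8 - A^12)
V(D2) = -t^-6 + t^-5 - t^-4 + 2t^-3 - t^-2 + t^-1  (w -4, c 12, <D> = A^-8 - A^-4 + 2 - A^4 + A^8 - A^12)
D3 (bracket -A^-12 + A^-8 - A^-4 + 2 - A^4 + A^8; 12 crossings at w = +4): V = t - t^2 + 2t^3 - t^4 + t^5 - t^6
V(D4) = t - t^2 + 2t^3 - t^4 + t^5 - t^6  [12 crossings, <D> = -A^-12 + A^-8 - A^-4 + 2 - A^4 + A^8, w = +4]
why: comparing 4 Jones polynomials yields 2 groups


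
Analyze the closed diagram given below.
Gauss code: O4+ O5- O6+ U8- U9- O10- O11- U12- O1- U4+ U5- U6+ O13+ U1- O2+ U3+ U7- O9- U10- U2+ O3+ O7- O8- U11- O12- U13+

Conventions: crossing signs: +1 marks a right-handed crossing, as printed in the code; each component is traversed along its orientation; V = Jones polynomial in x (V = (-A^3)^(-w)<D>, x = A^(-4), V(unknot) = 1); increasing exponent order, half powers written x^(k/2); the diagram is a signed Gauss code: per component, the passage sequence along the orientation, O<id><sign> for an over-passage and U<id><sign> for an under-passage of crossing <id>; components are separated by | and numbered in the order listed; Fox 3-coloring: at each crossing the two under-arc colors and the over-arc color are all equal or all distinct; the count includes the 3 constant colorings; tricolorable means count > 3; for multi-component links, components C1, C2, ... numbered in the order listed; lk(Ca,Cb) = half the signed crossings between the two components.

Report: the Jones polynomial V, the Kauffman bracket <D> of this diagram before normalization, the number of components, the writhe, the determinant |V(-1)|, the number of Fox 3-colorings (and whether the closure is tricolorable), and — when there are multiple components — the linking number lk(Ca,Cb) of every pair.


V = x^-7 - 2x^-6 + 3x^-5 - 5x^-4 + 5x^-3 - 4x^-2 + 4x^-1 - 2 + x
<D> = -A^-13 + 2A^-9 - 4A^-5 + 4A^-1 - 5A^3 + 5A^7 - 3A^11 + 2A^15 - A^19 (w = -3)
1 component over 13 crossings, w = -3
9 Fox colorings among 3^13, |V(-1)| = 27: tricolorable
why: V spans 8 powers of x: at least 8 crossings in any diagram


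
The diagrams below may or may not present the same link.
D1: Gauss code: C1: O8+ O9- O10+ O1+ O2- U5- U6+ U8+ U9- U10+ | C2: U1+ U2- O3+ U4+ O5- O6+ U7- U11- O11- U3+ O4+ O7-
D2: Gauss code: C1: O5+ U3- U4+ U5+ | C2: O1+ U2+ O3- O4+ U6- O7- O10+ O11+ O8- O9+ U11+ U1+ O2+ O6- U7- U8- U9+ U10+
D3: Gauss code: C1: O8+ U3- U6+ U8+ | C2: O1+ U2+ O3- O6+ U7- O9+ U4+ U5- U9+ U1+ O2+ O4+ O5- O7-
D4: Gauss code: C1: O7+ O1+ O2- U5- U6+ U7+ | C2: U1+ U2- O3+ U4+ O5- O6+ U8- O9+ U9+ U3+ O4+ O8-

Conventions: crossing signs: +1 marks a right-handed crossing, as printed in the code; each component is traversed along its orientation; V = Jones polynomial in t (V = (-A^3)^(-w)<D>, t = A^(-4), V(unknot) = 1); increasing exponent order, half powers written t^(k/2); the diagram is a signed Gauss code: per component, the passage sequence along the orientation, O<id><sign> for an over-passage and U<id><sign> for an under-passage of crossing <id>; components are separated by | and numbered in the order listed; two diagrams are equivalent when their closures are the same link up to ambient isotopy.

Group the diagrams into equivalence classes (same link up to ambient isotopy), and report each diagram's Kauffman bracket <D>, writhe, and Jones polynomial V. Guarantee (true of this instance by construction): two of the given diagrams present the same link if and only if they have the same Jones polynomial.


classes: {D1, D2, D3, D4}
V(D1) = -t^(-1/2) - t^(1/2)  [11 crossings, <D> = A + A^5, w = +1]
V(D2) = -t^(-1/2) - t^(1/2)  [11 crossings, <D> = A^7 + A^11, w = +3]
V(D3) = -t^(-1/2) - t^(1/2)  (w +3, c 9, <D> = A^7 + A^11)
V(D4) = -t^(-1/2) - t^(1/2)  (w +3, c 9, <D> = A^7 + A^11)
note: one V(t) for all 4 diagrams — one class (guaranteed)


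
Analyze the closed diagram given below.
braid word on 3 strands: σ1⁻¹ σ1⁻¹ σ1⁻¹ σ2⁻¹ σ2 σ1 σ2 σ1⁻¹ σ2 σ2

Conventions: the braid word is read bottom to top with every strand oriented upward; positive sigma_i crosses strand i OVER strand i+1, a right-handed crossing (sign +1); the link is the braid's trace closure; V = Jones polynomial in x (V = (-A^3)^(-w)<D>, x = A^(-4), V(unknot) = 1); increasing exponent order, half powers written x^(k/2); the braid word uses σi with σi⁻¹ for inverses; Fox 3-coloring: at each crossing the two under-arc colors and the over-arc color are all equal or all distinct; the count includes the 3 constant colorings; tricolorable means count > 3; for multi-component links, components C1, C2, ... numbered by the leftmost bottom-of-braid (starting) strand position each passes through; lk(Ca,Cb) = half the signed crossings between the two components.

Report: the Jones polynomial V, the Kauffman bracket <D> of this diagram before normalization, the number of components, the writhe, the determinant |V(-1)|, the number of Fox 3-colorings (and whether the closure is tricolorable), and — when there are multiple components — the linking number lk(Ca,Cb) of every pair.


V = -x^-3 + 2x^-2 - 2x^-1 + 3 - 2x + 2x^2 - x^3
<D> = -A^-12 + 2A^-8 - 2A^-4 + 3 - 2A^4 + 2A^8 - A^12 (w = 0)
1 component over 10 crossings, w = 0
3 Fox colorings among 3^10, |V(-1)| = 13: not tricolorable
why: w = 0 shifts under R1 moves; the (-A^3)^(0) factor cancels that in V


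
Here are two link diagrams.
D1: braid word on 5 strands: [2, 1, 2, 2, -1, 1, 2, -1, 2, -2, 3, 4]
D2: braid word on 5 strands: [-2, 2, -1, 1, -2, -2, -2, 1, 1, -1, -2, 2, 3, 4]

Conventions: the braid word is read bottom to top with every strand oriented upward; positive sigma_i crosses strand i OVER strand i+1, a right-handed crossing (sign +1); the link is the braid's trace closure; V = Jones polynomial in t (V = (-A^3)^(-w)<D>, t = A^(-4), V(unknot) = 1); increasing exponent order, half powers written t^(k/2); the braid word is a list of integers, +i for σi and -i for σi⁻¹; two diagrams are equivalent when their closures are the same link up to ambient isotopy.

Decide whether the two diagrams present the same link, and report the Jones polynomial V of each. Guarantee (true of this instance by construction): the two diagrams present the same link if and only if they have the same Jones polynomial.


equivalent: no
D1 (bracket -A^2 + A^6 + A^14; 12 crossings at w = +6): V = t + t^3 - t^4
V(D2) = -t^-4 + t^-3 + t^-1  [14 crossings, <D> = A^4 + A^12 - A^16, w = 0]
observation: V(t) takes 2 values over 2 diagrams, fixing the grouping
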